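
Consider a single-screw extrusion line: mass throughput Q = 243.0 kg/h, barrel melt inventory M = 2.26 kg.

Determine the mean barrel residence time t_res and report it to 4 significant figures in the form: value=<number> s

Throughput in SI: Q_s = 243.0 kg/h ÷ 3600 s/h = 0.0675 kg/s
t_res = M / Q_s = 2.26 ÷ 0.0675 = 33.4815 s

value=33.48 s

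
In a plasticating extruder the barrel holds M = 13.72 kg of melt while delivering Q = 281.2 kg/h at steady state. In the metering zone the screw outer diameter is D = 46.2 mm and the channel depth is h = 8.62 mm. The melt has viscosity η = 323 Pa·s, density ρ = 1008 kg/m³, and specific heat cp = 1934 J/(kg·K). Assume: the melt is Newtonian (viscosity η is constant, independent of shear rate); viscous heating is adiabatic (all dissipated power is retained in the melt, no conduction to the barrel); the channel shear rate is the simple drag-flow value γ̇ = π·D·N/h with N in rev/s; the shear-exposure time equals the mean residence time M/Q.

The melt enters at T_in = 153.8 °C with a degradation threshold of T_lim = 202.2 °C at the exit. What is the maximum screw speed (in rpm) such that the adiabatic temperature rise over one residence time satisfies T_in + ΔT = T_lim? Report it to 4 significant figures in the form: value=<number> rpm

value=145.3 rpm

Convert throughput: Q = 281.2 kg/h = 281.2/3600 = 0.0781111 kg/s
Mean residence time: t_res = M/Q_s = 13.72 kg / 0.0781111 kg/s = 175.647 s
Convert to metres: D = 0.0462 m, h = 0.00862 m
ΔT_a = T_lim − T_in = 202.2 °C − 153.8 °C = 48.4 K
γ̇_max² = ΔT_a·ρ·cp / (η·t_res) = [48.4 × 1008 × 1934] / [323 × 175.647] = 1663.1 s⁻²
γ̇_max = √1663.1 = 40.7811 s⁻¹
N_max = γ̇_max·h / (π·D) = 40.7811 · 0.00862 / (π · 0.0462) = 2.422 rev/s = 145.32 rpm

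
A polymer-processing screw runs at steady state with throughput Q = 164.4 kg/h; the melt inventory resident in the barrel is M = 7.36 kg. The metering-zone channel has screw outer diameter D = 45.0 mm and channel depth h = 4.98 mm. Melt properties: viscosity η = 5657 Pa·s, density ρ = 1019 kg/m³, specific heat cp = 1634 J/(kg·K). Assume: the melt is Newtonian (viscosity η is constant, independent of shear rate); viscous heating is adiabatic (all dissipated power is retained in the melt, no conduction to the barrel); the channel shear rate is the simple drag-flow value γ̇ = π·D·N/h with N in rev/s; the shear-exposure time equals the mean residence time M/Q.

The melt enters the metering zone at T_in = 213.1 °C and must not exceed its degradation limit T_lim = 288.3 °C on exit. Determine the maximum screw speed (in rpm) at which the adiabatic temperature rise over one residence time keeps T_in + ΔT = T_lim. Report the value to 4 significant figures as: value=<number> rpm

Convert throughput: Q = 164.4 kg/h = 164.4/3600 = 0.0456667 kg/s
Mean residence time: t_res = M/Q_s = 7.36 kg / 0.0456667 kg/s = 161.168 s
Convert to metres: D = 0.045 m, h = 0.00498 m
ΔT_a = T_lim − T_in = 288.3 °C − 213.1 °C = 75.2 K
γ̇_max² = ΔT_a·ρ·cp / (η·t_res) = [75.2 × 1019 × 1634] / [5657 × 161.168] = 137.334 s⁻²
γ̇_max = sqrt(137.334) = 11.719 s⁻¹
N_max = γ̇_max·h / (π·D) = 11.719 · 0.00498 / (π · 0.045) = 0.412816 rev/s = 24.769 rpm

value=24.77 rpm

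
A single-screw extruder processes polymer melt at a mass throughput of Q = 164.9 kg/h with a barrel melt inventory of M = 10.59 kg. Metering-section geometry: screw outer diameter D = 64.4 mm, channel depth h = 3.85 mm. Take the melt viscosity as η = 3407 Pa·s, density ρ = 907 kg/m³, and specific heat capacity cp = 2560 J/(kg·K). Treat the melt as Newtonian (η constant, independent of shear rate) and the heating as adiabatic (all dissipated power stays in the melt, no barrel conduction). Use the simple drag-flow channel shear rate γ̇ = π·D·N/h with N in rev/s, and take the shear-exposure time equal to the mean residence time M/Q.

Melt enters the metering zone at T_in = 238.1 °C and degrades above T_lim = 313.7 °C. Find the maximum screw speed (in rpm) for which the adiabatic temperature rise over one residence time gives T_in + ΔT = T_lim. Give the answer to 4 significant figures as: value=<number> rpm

value=17.04 rpm

Throughput in SI: Q_s = 164.9 kg/h ÷ 3600 s/h = 0.0458056 kg/s
t_res = M / Q_s = 10.59 ÷ 0.0458056 = 231.195 s
Geometry in SI: D = 64.4 mm → 0.0644 m, h = 3.85 mm → 0.00385 m
Allowable rise: ΔT_a = T_lim − T_in = 313.7 − 238.1 = 75.6 K
γ̇_max² = ΔT_a·ρ·cp / (η·t_res) = [75.6 × 907 × 2560] / [3407 × 231.195] = 222.853 s⁻²
Take the square root: γ̇_max = √(222.853) = 14.9283 s⁻¹
Solve γ̇ = πDN/h for N: N_max = γ̇_max·h/(π·D) = 14.9283 × 0.00385 / (π × 0.0644) = 0.284076 rev/s = 17.0446 rpm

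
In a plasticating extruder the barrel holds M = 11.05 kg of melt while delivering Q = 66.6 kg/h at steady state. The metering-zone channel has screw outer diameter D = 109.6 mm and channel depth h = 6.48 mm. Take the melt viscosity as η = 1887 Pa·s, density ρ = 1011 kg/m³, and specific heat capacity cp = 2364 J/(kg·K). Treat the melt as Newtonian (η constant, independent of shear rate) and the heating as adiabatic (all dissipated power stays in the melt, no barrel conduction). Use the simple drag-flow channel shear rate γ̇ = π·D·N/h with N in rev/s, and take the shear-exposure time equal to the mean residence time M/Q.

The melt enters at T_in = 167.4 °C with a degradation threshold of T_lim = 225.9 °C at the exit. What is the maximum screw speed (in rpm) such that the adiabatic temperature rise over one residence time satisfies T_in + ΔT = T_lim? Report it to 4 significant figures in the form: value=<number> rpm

value=12.58 rpm

Convert throughput: Q = 66.6 kg/h = 66.6/3600 = 0.0185 kg/s
t_res = M / Q_s = 11.05 ÷ 0.0185 = 597.297 s
D = 109.6 mm = 0.1096 m;  h = 6.48 mm = 0.00648 m
ΔT_a = T_lim − T_in = 225.9 °C − 167.4 °C = 58.5 K
Invert ΔT = ηγ̇²t_res/(ρcp) for γ̇: γ̇_max² = ΔT_a ρ cp / (η t_res) = 58.5·1011·2364 / (1887·597.297) = 124.049 s⁻²
Take the square root: γ̇_max = √(124.049) = 11.1377 s⁻¹
Solve γ̇ = πDN/h for N: N_max = γ̇_max·h/(π·D) = 11.1377 × 0.00648 / (π × 0.1096) = 0.209609 rev/s = 12.5766 rpm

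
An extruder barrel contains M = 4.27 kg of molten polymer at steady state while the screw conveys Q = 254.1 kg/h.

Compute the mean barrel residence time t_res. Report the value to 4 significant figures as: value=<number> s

Q_s = Q / 3600 = 254.1 / 3600 = 0.0705833 kg/s
t_res = M / Q_s = 4.27 / 0.0705833 = 60.4959 s

value=60.50 s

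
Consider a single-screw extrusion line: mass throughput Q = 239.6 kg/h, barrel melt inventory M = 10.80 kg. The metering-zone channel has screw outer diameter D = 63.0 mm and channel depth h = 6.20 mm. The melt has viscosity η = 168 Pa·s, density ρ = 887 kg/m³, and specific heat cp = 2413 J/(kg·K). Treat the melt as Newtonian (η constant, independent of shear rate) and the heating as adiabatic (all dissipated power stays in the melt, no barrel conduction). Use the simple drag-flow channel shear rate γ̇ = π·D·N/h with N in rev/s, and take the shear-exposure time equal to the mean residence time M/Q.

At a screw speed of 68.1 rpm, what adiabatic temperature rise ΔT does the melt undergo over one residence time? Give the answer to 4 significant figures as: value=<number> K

value=16.72 K

Convert throughput: Q = 239.6 kg/h = 239.6/3600 = 0.0665556 kg/s
Mean residence time: t_res = M/Q_s = 10.80 kg / 0.0665556 kg/s = 162.27 s
D = 63.0 mm = 0.063 m;  h = 6.20 mm = 0.0062 m;  N = 68.1 rpm / 60 = 1.135 rev/s
γ̇ = π·D·N / h = π · 0.063 · 1.135 / 0.0062 = 36.2322 s⁻¹
ΔT = η·γ̇²·t_res / (ρ·cp) = 168 · (36.2322)² · 162.27 / (887 · 2413) = 16.7208 K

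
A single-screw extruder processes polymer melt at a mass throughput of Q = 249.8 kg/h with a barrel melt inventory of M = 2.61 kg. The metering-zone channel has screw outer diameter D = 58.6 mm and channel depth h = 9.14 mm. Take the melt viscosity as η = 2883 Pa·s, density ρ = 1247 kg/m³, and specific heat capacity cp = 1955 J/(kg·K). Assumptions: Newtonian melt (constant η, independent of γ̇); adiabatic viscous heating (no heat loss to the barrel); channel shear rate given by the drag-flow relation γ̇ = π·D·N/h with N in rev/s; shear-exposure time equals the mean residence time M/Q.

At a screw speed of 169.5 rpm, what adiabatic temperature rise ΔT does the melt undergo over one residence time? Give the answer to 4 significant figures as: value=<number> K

Q_s = Q / 3600 = 249.8 / 3600 = 0.0693889 kg/s
t_res = M / Q_s = 2.61 / 0.0693889 = 37.6141 s
Geometry in metres: D = 58.6 mm → 0.0586 m, h = 9.14 mm → 0.00914 m; screw speed N = 169.5 rpm = 2.825 rev/s
γ̇ = π·D·N / h = π · 0.0586 · 2.825 / 0.00914 = 56.901 s⁻¹
ΔT = η·γ̇²·t_res / (ρ·cp) = 2883 · (56.901)² · 37.6141 / (1247 · 1955) = 144.02 K

value=144.0 K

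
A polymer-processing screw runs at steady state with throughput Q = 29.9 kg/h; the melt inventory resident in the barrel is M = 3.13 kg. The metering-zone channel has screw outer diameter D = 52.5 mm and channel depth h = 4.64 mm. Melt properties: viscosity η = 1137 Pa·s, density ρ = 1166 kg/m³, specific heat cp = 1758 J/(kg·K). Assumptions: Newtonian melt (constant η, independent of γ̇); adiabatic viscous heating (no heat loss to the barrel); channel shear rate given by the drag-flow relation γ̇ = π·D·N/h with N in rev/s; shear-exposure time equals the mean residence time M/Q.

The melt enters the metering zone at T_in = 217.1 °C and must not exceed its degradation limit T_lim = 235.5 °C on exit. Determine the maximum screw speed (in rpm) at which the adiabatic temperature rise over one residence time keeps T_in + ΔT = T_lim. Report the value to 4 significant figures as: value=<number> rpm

Throughput in SI: Q_s = 29.9 kg/h ÷ 3600 s/h = 0.00830556 kg/s
Mean residence time: t_res = M/Q_s = 3.13 kg / 0.00830556 kg/s = 376.856 s
D = 52.5 mm = 0.0525 m;  h = 4.64 mm = 0.00464 m
ΔT_a = T_lim − T_in = 235.5 − 217.1 = 18.4 K
Invert ΔT = ηγ̇²t_res/(ρcp) for γ̇: γ̇_max² = ΔT_a ρ cp / (η t_res) = 18.4·1166·1758 / (1137·376.856) = 88.0236 s⁻²
Take the square root: γ̇_max = √(88.0236) = 9.38209 s⁻¹
N_max = γ̇_max·h / (π·D) = 9.38209 · 0.00464 / (π · 0.0525) = 0.263942 rev/s = 15.8365 rpm

value=15.84 rpm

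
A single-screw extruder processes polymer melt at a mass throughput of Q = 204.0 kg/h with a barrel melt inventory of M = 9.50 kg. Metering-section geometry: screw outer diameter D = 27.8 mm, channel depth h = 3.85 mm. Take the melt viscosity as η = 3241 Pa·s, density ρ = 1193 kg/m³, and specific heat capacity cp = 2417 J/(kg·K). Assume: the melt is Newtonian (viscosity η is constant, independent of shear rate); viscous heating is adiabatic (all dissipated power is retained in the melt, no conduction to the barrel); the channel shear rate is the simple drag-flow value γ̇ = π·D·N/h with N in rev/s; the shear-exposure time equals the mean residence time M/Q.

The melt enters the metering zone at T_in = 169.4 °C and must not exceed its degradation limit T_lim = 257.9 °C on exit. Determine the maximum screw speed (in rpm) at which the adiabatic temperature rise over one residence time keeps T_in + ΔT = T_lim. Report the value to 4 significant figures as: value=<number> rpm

Q_s = Q / 3600 = 204.0 / 3600 = 0.0566667 kg/s
t_res = M / Q_s = 9.50 / 0.0566667 = 167.647 s
Geometry in SI: D = 27.8 mm → 0.0278 m, h = 3.85 mm → 0.00385 m
ΔT_a = T_lim − T_in = 257.9 °C − 169.4 °C = 88.5 K
Invert ΔT = ηγ̇²t_res/(ρcp) for γ̇: γ̇_max² = ΔT_a ρ cp / (η t_res) = 88.5·1193·2417 / (3241·167.647) = 469.662 s⁻²
Take the square root: γ̇_max = √(469.662) = 21.6717 s⁻¹
Solve γ̇ = πDN/h for N: N_max = γ̇_max·h/(π·D) = 21.6717 × 0.00385 / (π × 0.0278) = 0.955342 rev/s = 57.3205 rpm

value=57.32 rpm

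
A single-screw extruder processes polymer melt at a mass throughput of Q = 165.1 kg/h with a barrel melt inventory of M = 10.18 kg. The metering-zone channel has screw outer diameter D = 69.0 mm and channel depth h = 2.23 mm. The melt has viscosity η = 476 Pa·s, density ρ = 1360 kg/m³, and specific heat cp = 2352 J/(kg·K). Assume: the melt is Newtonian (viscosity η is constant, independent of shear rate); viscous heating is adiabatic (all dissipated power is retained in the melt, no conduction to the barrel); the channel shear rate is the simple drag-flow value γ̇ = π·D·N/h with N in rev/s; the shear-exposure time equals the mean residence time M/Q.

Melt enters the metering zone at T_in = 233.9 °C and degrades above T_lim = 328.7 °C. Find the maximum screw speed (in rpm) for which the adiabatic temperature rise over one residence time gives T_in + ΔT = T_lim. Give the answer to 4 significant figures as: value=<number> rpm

value=33.07 rpm

Throughput in SI: Q_s = 165.1 kg/h ÷ 3600 s/h = 0.0458611 kg/s
t_res = M / Q_s = 10.18 ÷ 0.0458611 = 221.975 s
D = 69.0 mm = 0.069 m;  h = 2.23 mm = 0.00223 m
Allowable rise: ΔT_a = T_lim − T_in = 328.7 − 233.9 = 94.8 K
γ̇_max² = ΔT_a·ρ·cp/(η·t_res) = 94.8·1360·2352/(476·221.975) = 2869.95 s⁻²
γ̇_max = sqrt(2869.95) = 53.5719 s⁻¹
N_max = γ̇_max h / (πD) = 53.5719·0.00223/(π·0.069) = 0.551116 rev/s → ×60 = 33.067 rpm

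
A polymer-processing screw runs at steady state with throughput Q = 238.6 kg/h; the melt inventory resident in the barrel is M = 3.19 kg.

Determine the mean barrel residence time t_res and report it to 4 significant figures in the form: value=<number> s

Convert throughput: Q = 238.6 kg/h = 238.6/3600 = 0.0662778 kg/s
t_res = M / Q_s = 3.19 ÷ 0.0662778 = 48.1308 s

value=48.13 s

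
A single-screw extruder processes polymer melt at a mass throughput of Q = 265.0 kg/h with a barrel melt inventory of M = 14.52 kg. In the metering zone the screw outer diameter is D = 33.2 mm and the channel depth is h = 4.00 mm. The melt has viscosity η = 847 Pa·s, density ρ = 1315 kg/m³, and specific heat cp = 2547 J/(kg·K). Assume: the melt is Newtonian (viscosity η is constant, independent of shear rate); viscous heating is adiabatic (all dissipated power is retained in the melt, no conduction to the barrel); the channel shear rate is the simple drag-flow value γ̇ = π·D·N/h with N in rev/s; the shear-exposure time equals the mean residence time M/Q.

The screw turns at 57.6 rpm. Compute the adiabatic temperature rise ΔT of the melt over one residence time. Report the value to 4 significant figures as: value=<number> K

value=31.26 K

Q_s = Q / 3600 = 265.0 / 3600 = 0.0736111 kg/s
t_res = M / Q_s = 14.52 / 0.0736111 = 197.253 s
Geometry in metres: D = 33.2 mm → 0.0332 m, h = 4.00 mm → 0.004 m; screw speed N = 57.6 rpm = 0.96 rev/s
Shear rate: γ̇ = πDN/h = π·0.0332·0.96/0.004 = 25.0322 s⁻¹
ΔT = η·γ̇²·t_res/(ρ·cp) = [847 × 25.0322² × 197.253] / [1315 × 2547] = 31.2572 K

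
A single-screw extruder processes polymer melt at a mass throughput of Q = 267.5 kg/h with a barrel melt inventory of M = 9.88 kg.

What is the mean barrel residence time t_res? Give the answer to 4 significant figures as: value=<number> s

Convert throughput: Q = 267.5 kg/h = 267.5/3600 = 0.0743056 kg/s
Mean residence time: t_res = M/Q_s = 9.88 kg / 0.0743056 kg/s = 132.964 s

value=133.0 s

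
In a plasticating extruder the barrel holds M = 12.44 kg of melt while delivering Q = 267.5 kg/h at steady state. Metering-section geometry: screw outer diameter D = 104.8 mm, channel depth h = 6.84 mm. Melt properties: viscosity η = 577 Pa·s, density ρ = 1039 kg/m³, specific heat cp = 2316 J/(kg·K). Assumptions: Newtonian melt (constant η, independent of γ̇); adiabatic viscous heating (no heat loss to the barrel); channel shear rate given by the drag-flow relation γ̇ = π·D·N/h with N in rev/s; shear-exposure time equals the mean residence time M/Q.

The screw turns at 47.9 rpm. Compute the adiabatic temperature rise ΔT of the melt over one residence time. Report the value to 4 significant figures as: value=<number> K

value=59.28 K

Q_s = Q / 3600 = 267.5 / 3600 = 0.0743056 kg/s
t_res = M / Q_s = 12.44 / 0.0743056 = 167.417 s
Convert to SI: D = 0.1048 m, h = 0.00684 m, N = 47.9/60 = 0.798333 rev/s
γ̇ = π D N / h = (π)(0.1048)(0.798333) / 0.00684 = 38.4273 s⁻¹
Adiabatic rise: ΔT = η γ̇² t_res / (ρ cp) = 577·(38.4273)²·167.417 / (1039·2316) = 59.2788 K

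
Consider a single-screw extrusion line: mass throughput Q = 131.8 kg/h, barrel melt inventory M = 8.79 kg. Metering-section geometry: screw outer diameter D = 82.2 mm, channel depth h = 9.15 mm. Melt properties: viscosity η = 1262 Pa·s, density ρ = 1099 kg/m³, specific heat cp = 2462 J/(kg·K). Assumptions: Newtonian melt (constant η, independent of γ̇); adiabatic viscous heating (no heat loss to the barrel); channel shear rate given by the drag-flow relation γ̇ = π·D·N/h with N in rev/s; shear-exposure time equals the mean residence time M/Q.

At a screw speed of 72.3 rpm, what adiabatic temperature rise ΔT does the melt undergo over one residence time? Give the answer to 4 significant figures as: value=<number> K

Convert throughput: Q = 131.8 kg/h = 131.8/3600 = 0.0366111 kg/s
Mean residence time: t_res = M/Q_s = 8.79 kg / 0.0366111 kg/s = 240.091 s
Geometry in metres: D = 82.2 mm → 0.0822 m, h = 9.15 mm → 0.00915 m; screw speed N = 72.3 rpm = 1.205 rev/s
Shear rate: γ̇ = πDN/h = π·0.0822·1.205/0.00915 = 34.0085 s⁻¹
ΔT = η·γ̇²·t_res/(ρ·cp) = [1262 × 34.0085² × 240.091] / [1099 × 2462] = 129.516 K

value=129.5 K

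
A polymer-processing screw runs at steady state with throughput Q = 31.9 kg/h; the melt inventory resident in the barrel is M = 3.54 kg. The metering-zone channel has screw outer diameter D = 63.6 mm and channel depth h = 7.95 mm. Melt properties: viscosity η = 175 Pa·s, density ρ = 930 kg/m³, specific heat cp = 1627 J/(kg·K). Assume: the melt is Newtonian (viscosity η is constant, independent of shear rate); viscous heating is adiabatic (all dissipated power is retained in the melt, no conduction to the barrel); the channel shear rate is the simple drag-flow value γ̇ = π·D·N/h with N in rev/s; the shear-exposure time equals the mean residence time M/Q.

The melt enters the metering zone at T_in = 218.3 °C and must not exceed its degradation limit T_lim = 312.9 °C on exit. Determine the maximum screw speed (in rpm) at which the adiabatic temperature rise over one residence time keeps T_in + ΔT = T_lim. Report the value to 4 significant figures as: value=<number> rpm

Convert throughput: Q = 31.9 kg/h = 31.9/3600 = 0.00886111 kg/s
Mean residence time: t_res = M/Q_s = 3.54 kg / 0.00886111 kg/s = 399.498 s
Convert to metres: D = 0.0636 m, h = 0.00795 m
Allowable rise: ΔT_a = T_lim − T_in = 312.9 − 218.3 = 94.6 K
γ̇_max² = ΔT_a·ρ·cp/(η·t_res) = 94.6·930·1627/(175·399.498) = 2047.43 s⁻²
γ̇_max = sqrt(2047.43) = 45.2485 s⁻¹
N_max = γ̇_max h / (πD) = 45.2485·0.00795/(π·0.0636) = 1.80038 rev/s → ×60 = 108.023 rpm

value=108.0 rpm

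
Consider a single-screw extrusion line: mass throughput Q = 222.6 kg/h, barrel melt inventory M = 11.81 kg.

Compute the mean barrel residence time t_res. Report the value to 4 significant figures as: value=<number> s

value=191.0 s

Throughput in SI: Q_s = 222.6 kg/h ÷ 3600 s/h = 0.0618333 kg/s
t_res = M / Q_s = 11.81 / 0.0618333 = 190.997 s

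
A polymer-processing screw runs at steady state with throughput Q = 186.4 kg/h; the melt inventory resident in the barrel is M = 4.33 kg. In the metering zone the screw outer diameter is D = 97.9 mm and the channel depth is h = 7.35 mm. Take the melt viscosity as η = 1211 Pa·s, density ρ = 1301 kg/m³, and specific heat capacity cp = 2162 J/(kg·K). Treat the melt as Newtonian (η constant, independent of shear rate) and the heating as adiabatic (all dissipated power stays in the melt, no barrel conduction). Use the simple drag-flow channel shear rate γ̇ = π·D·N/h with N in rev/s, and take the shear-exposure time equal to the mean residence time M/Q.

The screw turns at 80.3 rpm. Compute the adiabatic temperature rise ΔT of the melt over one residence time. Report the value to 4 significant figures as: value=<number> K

Q_s = Q / 3600 = 186.4 / 3600 = 0.0517778 kg/s
t_res = M / Q_s = 4.33 / 0.0517778 = 83.6266 s
D = 97.9 mm = 0.0979 m;  h = 7.35 mm = 0.00735 m;  N = 80.3 rpm / 60 = 1.33833 rev/s
γ̇ = π D N / h = (π)(0.0979)(1.33833) / 0.00735 = 56.0028 s⁻¹
ΔT = η·γ̇²·t_res/(ρ·cp) = [1211 × 56.0028² × 83.6266] / [1301 × 2162] = 112.921 K

value=112.9 K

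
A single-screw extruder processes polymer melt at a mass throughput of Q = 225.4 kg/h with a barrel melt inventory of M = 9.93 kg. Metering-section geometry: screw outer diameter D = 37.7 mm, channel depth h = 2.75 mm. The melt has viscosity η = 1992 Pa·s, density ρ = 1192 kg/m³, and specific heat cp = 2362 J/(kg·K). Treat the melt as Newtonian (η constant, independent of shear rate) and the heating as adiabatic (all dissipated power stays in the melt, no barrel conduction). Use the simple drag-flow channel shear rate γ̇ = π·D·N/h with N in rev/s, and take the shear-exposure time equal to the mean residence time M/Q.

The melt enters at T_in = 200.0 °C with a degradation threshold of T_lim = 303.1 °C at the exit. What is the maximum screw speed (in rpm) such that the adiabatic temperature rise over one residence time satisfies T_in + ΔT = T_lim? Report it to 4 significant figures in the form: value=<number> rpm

value=42.23 rpm

Q_s = Q / 3600 = 225.4 / 3600 = 0.0626111 kg/s
t_res = M / Q_s = 9.93 / 0.0626111 = 158.598 s
Convert to metres: D = 0.0377 m, h = 0.00275 m
ΔT_a = T_lim − T_in = 303.1 °C − 200.0 °C = 103.1 K
γ̇_max² = ΔT_a·ρ·cp / (η·t_res) = [103.1 × 1192 × 2362] / [1992 × 158.598] = 918.814 s⁻²
γ̇_max = √918.814 = 30.3119 s⁻¹
Solve γ̇ = πDN/h for N: N_max = γ̇_max·h/(π·D) = 30.3119 × 0.00275 / (π × 0.0377) = 0.70381 rev/s = 42.2286 rpm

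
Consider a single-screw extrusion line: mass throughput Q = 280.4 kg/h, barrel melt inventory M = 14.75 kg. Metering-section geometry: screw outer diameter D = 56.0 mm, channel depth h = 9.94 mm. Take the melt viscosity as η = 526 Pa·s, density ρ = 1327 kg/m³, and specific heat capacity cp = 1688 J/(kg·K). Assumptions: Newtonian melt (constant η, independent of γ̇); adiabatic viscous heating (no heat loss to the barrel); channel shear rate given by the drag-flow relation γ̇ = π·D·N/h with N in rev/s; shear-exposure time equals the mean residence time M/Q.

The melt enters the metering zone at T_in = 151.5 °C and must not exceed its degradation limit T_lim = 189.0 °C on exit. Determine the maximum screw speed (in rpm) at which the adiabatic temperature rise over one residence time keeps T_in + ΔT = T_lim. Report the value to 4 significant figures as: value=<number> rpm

Convert throughput: Q = 280.4 kg/h = 280.4/3600 = 0.0778889 kg/s
t_res = M / Q_s = 14.75 / 0.0778889 = 189.372 s
Convert to metres: D = 0.056 m, h = 0.00994 m
ΔT_a = T_lim − T_in = 189.0 − 151.5 = 37.5 K
γ̇_max² = ΔT_a·ρ·cp / (η·t_res) = [37.5 × 1327 × 1688] / [526 × 189.372] = 843.281 s⁻²
γ̇_max = sqrt(843.281) = 29.0393 s⁻¹
Solve γ̇ = πDN/h for N: N_max = γ̇_max·h/(π·D) = 29.0393 × 0.00994 / (π × 0.056) = 1.64072 rev/s = 98.4432 rpm

value=98.44 rpm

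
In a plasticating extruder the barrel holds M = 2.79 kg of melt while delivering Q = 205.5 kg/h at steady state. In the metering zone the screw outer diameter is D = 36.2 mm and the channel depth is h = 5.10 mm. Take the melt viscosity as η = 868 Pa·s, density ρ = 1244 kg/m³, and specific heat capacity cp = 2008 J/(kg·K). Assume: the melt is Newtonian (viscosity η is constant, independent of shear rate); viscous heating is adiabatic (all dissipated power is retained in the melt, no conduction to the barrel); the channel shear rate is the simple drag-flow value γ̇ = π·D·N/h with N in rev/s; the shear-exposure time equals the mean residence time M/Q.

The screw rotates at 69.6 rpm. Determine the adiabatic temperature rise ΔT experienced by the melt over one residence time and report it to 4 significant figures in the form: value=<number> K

Convert throughput: Q = 205.5 kg/h = 205.5/3600 = 0.0570833 kg/s
t_res = M / Q_s = 2.79 ÷ 0.0570833 = 48.8759 s
D = 36.2 mm = 0.0362 m;  h = 5.10 mm = 0.0051 m;  N = 69.6 rpm / 60 = 1.16 rev/s
γ̇ = π·D·N / h = π · 0.0362 · 1.16 / 0.0051 = 25.867 s⁻¹
Adiabatic rise: ΔT = η γ̇² t_res / (ρ cp) = 868·(25.867)²·48.8759 / (1244·2008) = 11.3638 K

value=11.36 K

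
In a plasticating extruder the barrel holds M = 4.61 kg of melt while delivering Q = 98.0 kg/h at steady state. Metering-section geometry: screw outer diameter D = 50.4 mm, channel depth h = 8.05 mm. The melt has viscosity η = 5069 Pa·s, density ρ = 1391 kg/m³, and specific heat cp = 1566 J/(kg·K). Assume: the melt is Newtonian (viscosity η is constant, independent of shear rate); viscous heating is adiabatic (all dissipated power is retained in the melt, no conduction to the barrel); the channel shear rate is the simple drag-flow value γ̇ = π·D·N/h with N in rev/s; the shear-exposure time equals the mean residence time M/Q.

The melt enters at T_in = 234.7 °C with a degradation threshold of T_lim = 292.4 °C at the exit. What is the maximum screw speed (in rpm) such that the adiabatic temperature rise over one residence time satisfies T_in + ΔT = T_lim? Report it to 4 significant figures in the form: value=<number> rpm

value=36.91 rpm

Q_s = Q / 3600 = 98.0 / 3600 = 0.0272222 kg/s
Mean residence time: t_res = M/Q_s = 4.61 kg / 0.0272222 kg/s = 169.347 s
Geometry in SI: D = 50.4 mm → 0.0504 m, h = 8.05 mm → 0.00805 m
Allowable rise: ΔT_a = T_lim − T_in = 292.4 − 234.7 = 57.7 K
Invert ΔT = ηγ̇²t_res/(ρcp) for γ̇: γ̇_max² = ΔT_a ρ cp / (η t_res) = 57.7·1391·1566 / (5069·169.347) = 146.418 s⁻²
Take the square root: γ̇_max = √(146.418) = 12.1003 s⁻¹
N_max = γ̇_max·h / (π·D) = 12.1003 · 0.00805 / (π · 0.0504) = 0.615195 rev/s = 36.9117 rpm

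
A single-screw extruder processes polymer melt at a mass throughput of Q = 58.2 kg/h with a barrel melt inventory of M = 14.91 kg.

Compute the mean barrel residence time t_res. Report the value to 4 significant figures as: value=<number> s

Q_s = Q / 3600 = 58.2 / 3600 = 0.0161667 kg/s
t_res = M / Q_s = 14.91 ÷ 0.0161667 = 922.268 s

value=922.3 s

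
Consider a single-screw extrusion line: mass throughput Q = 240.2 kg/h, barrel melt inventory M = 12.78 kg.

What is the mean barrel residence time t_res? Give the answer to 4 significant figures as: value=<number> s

Convert throughput: Q = 240.2 kg/h = 240.2/3600 = 0.0667222 kg/s
t_res = M / Q_s = 12.78 / 0.0667222 = 191.54 s

value=191.5 s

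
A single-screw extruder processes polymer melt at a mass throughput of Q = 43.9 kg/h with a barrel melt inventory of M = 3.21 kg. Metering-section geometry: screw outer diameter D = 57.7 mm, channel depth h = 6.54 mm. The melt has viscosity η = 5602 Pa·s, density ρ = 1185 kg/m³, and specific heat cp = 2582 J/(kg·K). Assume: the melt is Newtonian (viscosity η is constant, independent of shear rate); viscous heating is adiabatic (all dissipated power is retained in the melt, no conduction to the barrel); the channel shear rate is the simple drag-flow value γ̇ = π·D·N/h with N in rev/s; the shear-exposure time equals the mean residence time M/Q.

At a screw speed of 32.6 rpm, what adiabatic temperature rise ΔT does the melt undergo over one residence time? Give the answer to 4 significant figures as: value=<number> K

value=109.3 K

Q_s = Q / 3600 = 43.9 / 3600 = 0.0121944 kg/s
Mean residence time: t_res = M/Q_s = 3.21 kg / 0.0121944 kg/s = 263.235 s
Convert to SI: D = 0.0577 m, h = 0.00654 m, N = 32.6/60 = 0.543333 rev/s
γ̇ = π D N / h = (π)(0.0577)(0.543333) / 0.00654 = 15.0596 s⁻¹
ΔT = η·γ̇²·t_res/(ρ·cp) = [5602 × 15.0596² × 263.235] / [1185 × 2582] = 109.305 K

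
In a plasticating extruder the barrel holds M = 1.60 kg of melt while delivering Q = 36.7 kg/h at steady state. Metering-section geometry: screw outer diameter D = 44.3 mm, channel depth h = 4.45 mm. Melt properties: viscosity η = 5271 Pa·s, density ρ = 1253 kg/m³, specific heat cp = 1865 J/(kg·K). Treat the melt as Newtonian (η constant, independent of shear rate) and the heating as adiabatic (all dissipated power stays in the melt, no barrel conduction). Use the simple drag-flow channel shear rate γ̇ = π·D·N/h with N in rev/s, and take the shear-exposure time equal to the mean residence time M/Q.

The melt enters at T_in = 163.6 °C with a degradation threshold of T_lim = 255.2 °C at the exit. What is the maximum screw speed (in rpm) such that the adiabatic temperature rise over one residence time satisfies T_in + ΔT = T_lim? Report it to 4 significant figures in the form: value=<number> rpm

Throughput in SI: Q_s = 36.7 kg/h ÷ 3600 s/h = 0.0101944 kg/s
t_res = M / Q_s = 1.60 ÷ 0.0101944 = 156.948 s
D = 44.3 mm = 0.0443 m;  h = 4.45 mm = 0.00445 m
ΔT_a = T_lim − T_in = 255.2 °C − 163.6 °C = 91.6 K
Invert ΔT = ηγ̇²t_res/(ρcp) for γ̇: γ̇_max² = ΔT_a ρ cp / (η t_res) = 91.6·1253·1865 / (5271·156.948) = 258.747 s⁻²
γ̇_max = sqrt(258.747) = 16.0856 s⁻¹
N_max = γ̇_max·h / (π·D) = 16.0856 · 0.00445 / (π · 0.0443) = 0.514333 rev/s = 30.86 rpm

value=30.86 rpm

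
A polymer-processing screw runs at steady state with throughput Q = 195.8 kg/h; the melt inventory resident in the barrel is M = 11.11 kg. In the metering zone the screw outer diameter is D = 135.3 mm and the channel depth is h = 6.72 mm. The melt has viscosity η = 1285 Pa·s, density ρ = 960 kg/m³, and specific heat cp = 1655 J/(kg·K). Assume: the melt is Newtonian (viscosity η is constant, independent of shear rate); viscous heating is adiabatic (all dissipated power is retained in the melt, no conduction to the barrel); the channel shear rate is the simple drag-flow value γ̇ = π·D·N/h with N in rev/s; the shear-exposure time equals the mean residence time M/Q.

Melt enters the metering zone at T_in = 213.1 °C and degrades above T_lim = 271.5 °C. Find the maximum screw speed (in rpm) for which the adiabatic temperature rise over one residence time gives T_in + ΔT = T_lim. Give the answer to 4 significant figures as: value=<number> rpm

value=17.83 rpm

Convert throughput: Q = 195.8 kg/h = 195.8/3600 = 0.0543889 kg/s
Mean residence time: t_res = M/Q_s = 11.11 kg / 0.0543889 kg/s = 204.27 s
Geometry in SI: D = 135.3 mm → 0.1353 m, h = 6.72 mm → 0.00672 m
Allowable rise: ΔT_a = T_lim − T_in = 271.5 − 213.1 = 58.4 K
γ̇_max² = ΔT_a·ρ·cp / (η·t_res) = [58.4 × 960 × 1655] / [1285 × 204.27] = 353.488 s⁻²
Take the square root: γ̇_max = √(353.488) = 18.8013 s⁻¹
N_max = γ̇_max·h / (π·D) = 18.8013 · 0.00672 / (π · 0.1353) = 0.297241 rev/s = 17.8345 rpm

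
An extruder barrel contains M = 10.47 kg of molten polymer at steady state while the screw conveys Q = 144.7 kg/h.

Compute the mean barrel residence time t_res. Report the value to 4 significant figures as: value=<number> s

value=260.5 s

Convert throughput: Q = 144.7 kg/h = 144.7/3600 = 0.0401944 kg/s
t_res = M / Q_s = 10.47 / 0.0401944 = 260.484 s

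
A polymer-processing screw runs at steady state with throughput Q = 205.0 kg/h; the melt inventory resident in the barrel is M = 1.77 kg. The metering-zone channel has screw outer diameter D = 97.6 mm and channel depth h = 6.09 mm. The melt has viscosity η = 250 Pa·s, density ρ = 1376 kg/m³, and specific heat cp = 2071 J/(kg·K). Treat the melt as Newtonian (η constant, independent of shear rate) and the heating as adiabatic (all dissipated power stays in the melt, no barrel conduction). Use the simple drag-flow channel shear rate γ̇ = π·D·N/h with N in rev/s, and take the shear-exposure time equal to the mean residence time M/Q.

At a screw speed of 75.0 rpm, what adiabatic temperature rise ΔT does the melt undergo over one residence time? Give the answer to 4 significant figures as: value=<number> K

Throughput in SI: Q_s = 205.0 kg/h ÷ 3600 s/h = 0.0569444 kg/s
Mean residence time: t_res = M/Q_s = 1.77 kg / 0.0569444 kg/s = 31.0829 s
Geometry in metres: D = 97.6 mm → 0.0976 m, h = 6.09 mm → 0.00609 m; screw speed N = 75.0 rpm = 1.25 rev/s
γ̇ = π·D·N / h = π · 0.0976 · 1.25 / 0.00609 = 62.935 s⁻¹
ΔT = η·γ̇²·t_res/(ρ·cp) = [250 × 62.935² × 31.0829] / [1376 × 2071] = 10.8006 K

value=10.80 K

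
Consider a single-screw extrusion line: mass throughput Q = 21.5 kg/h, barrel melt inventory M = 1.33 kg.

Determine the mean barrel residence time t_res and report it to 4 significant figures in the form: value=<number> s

Q_s = Q / 3600 = 21.5 / 3600 = 0.00597222 kg/s
t_res = M / Q_s = 1.33 / 0.00597222 = 222.698 s

value=222.7 s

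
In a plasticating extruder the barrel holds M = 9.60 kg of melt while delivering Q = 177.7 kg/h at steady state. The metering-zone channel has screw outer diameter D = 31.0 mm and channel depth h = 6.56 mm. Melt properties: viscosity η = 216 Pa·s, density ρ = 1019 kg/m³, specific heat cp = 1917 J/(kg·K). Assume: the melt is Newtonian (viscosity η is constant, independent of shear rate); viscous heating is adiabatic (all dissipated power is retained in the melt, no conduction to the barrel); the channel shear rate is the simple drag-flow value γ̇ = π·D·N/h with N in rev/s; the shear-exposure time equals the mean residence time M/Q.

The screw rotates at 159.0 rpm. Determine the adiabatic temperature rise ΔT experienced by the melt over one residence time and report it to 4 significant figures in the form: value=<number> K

value=33.29 K

Throughput in SI: Q_s = 177.7 kg/h ÷ 3600 s/h = 0.0493611 kg/s
Mean residence time: t_res = M/Q_s = 9.60 kg / 0.0493611 kg/s = 194.485 s
Convert to SI: D = 0.031 m, h = 0.00656 m, N = 159.0/60 = 2.65 rev/s
Shear rate: γ̇ = πDN/h = π·0.031·2.65/0.00656 = 39.3417 s⁻¹
Adiabatic rise: ΔT = η γ̇² t_res / (ρ cp) = 216·(39.3417)²·194.485 / (1019·1917) = 33.2852 K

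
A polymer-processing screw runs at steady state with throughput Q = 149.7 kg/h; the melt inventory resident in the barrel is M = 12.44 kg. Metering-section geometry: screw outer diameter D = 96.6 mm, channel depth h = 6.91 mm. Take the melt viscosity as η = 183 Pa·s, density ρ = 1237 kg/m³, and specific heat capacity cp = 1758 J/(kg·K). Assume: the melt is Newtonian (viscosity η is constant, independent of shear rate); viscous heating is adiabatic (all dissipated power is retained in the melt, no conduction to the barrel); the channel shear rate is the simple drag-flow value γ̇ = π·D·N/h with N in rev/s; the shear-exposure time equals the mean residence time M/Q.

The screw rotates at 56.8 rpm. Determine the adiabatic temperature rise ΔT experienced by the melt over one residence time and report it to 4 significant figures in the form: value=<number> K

Convert throughput: Q = 149.7 kg/h = 149.7/3600 = 0.0415833 kg/s
Mean residence time: t_res = M/Q_s = 12.44 kg / 0.0415833 kg/s = 299.158 s
Geometry in metres: D = 96.6 mm → 0.0966 m, h = 6.91 mm → 0.00691 m; screw speed N = 56.8 rpm = 0.946667 rev/s
γ̇ = π D N / h = (π)(0.0966)(0.946667) / 0.00691 = 41.5763 s⁻¹
ΔT = η·γ̇²·t_res / (ρ·cp) = 183 · (41.5763)² · 299.158 / (1237 · 1758) = 43.5167 K

value=43.52 K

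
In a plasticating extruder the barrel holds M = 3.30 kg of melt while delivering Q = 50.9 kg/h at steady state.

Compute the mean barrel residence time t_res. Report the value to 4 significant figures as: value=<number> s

value=233.4 s

Convert throughput: Q = 50.9 kg/h = 50.9/3600 = 0.0141389 kg/s
t_res = M / Q_s = 3.30 / 0.0141389 = 233.399 s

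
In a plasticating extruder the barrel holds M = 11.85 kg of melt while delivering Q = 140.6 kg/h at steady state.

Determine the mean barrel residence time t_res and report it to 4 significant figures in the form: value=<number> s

value=303.4 s

Throughput in SI: Q_s = 140.6 kg/h ÷ 3600 s/h = 0.0390556 kg/s
Mean residence time: t_res = M/Q_s = 11.85 kg / 0.0390556 kg/s = 303.414 s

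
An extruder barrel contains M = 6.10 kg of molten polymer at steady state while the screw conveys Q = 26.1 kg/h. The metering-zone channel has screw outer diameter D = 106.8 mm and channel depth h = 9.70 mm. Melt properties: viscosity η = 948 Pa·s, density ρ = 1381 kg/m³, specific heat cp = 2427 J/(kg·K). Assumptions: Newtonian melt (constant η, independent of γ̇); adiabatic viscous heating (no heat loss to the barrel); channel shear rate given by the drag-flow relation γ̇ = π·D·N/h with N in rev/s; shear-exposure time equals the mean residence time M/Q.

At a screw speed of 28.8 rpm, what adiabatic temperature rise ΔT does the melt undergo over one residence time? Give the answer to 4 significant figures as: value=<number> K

value=65.60 K

Throughput in SI: Q_s = 26.1 kg/h ÷ 3600 s/h = 0.00725 kg/s
t_res = M / Q_s = 6.10 / 0.00725 = 841.379 s
D = 106.8 mm = 0.1068 m;  h = 9.70 mm = 0.0097 m;  N = 28.8 rpm / 60 = 0.48 rev/s
γ̇ = π D N / h = (π)(0.1068)(0.48) / 0.0097 = 16.6032 s⁻¹
Adiabatic rise: ΔT = η γ̇² t_res / (ρ cp) = 948·(16.6032)²·841.379 / (1381·2427) = 65.6021 K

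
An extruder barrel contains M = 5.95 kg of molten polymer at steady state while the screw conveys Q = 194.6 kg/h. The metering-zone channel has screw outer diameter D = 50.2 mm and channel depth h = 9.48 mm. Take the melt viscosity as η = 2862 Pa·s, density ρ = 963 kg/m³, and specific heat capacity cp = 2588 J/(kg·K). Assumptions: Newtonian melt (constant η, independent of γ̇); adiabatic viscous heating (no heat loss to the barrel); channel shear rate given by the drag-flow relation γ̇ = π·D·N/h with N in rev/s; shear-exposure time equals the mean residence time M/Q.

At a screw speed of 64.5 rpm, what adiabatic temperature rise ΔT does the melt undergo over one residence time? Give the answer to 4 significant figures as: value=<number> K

value=40.43 K

Q_s = Q / 3600 = 194.6 / 3600 = 0.0540556 kg/s
t_res = M / Q_s = 5.95 ÷ 0.0540556 = 110.072 s
D = 50.2 mm = 0.0502 m;  h = 9.48 mm = 0.00948 m;  N = 64.5 rpm / 60 = 1.075 rev/s
γ̇ = π·D·N / h = π · 0.0502 · 1.075 / 0.00948 = 17.8835 s⁻¹
ΔT = η·γ̇²·t_res/(ρ·cp) = [2862 × 17.8835² × 110.072] / [963 × 2588] = 40.4262 K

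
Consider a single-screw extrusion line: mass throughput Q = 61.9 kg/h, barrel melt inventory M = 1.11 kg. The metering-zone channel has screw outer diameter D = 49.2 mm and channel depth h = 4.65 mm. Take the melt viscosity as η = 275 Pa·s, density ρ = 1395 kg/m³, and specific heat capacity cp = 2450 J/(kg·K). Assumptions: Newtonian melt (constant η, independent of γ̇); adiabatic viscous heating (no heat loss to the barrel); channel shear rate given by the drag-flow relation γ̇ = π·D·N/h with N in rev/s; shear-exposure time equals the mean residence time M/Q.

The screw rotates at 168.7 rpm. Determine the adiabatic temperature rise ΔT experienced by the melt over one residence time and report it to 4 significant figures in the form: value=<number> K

value=45.37 K

Throughput in SI: Q_s = 61.9 kg/h ÷ 3600 s/h = 0.0171944 kg/s
t_res = M / Q_s = 1.11 ÷ 0.0171944 = 64.5557 s
Geometry in metres: D = 49.2 mm → 0.0492 m, h = 4.65 mm → 0.00465 m; screw speed N = 168.7 rpm = 2.81167 rev/s
γ̇ = π D N / h = (π)(0.0492)(2.81167) / 0.00465 = 93.46 s⁻¹
Adiabatic rise: ΔT = η γ̇² t_res / (ρ cp) = 275·(93.46)²·64.5557 / (1395·2450) = 45.3711 K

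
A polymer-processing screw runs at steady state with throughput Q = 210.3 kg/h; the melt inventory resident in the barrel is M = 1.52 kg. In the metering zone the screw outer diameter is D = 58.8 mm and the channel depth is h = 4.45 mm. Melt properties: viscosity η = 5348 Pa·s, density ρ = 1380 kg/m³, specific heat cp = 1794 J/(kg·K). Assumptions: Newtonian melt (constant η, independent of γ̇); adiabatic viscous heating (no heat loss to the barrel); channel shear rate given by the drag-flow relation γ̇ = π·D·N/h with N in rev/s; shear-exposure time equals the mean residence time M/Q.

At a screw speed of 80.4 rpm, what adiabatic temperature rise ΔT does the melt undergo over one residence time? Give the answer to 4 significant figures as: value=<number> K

value=173.9 K

Q_s = Q / 3600 = 210.3 / 3600 = 0.0584167 kg/s
t_res = M / Q_s = 1.52 ÷ 0.0584167 = 26.02 s
Geometry in metres: D = 58.8 mm → 0.0588 m, h = 4.45 mm → 0.00445 m; screw speed N = 80.4 rpm = 1.34 rev/s
Shear rate: γ̇ = πDN/h = π·0.0588·1.34/0.00445 = 55.6253 s⁻¹
Adiabatic rise: ΔT = η γ̇² t_res / (ρ cp) = 5348·(55.6253)²·26.02 / (1380·1794) = 173.916 K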